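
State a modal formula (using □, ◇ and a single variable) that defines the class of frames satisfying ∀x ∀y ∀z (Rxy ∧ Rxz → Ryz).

◇p → □◇p

The condition is the Euclidean property. The 5 schema ◇p → □◇p defines it.
Suppose ◇p→□◇p is valid. Take Rxy, Rxz and set V(p)={y}. Then ◇p at x, so □◇p at x, so ◇p at z, so some w with Rzw has p; w=y, i.e. Rzy. By symmetry of the argument, Ryz.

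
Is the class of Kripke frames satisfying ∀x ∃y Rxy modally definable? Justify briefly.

Definable; □r → ◇r defines it

This is a Sahlqvist condition; the D axiom □r → ◇r defines it.
Suppose □r→◇r is valid. At any x set V(r)=W. Then □r at x, so ◇r at x, so x has a successor.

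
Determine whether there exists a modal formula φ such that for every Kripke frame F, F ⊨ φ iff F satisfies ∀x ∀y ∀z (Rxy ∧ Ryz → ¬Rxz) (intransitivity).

Not modally definable

If a class were modally definable it would be closed under surjective bounded morphisms (Goldblatt–Thomason).
The 3-cycle (worlds 0,1,2 with 0→1→2→0) is intransitive. Mapping every world to a single reflexive point • is a surjective bounded morphism; the reflexive point is not intransitive (R••∧R•• but R••).
Hence intransitivity is not modally definable.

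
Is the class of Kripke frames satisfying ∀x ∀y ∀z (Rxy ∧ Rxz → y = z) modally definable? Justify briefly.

Definable; ◇p → □p defines it

This is a Sahlqvist condition; the CD axiom ◇p → □p defines it.
Suppose ◇p→□p is valid. Take Rxy, Rxz and set V(p)={y}. Then ◇p at x, so □p at x, so p at z, i.e. z=y.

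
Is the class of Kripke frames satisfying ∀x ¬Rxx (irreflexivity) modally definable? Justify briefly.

Not definable by any modal formula

Modal frame validity is preserved under surjective bounded morphisms.
The 4-cycle (worlds s,t,u,v with s→t→u→v→s) is irreflexive, and the map sending every world to a single reflexive point • is a surjective bounded morphism (forth: every edge maps to (•,•); back: every world has a successor). So any modal formula valid on the 4-cycle is also valid on the reflexive point, which is not irreflexive.
So no modal formula (or set of formulas) defines exactly the irreflexive frames.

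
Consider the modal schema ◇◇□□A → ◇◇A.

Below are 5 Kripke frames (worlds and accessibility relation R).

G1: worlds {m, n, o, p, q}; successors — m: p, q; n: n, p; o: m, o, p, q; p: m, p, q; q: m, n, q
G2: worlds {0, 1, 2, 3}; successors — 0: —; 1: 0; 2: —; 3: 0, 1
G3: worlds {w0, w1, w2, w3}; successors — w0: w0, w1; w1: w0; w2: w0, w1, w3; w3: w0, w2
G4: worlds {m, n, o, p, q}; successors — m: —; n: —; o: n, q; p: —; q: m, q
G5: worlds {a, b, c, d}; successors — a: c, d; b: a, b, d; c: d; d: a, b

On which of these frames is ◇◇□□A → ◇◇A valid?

G1, G3, G5

Frame correspondent (Sahlqvist): ∀x ∀y (xR²y → ∃w (yR²w ∧ xR²w)) — i.e. a generalized confluence (Geach) condition.
G1: ✓.
G2: fails — 3R²0 but no w with 0R²w and 3R²w.
G3: ✓.
G4: fails — oR²m but no w with mR²w and oR²w.
G5: ✓.
Valid on: G1, G3, G5.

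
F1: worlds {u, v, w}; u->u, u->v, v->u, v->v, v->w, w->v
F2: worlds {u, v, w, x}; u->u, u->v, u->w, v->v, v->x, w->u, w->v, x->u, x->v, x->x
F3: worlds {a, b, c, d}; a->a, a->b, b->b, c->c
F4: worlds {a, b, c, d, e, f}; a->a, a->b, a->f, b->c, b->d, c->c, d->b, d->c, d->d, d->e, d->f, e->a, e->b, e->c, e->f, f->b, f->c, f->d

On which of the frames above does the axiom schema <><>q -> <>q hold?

The schema corresponds to a generalized confluence (Geach) condition: forall x forall y (x R^2 y -> exists w (y = w & xRw)).
F1: fails — uR²w but no t with w=t and uRt.
F2: fails — uR²x but no t with x=t and uRt.
F3: holds.
F4: fails — aR²c but no w with c=w and aRw.
Valid on: F3.

F3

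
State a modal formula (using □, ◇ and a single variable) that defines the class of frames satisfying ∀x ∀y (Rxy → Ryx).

q → □◇q

A defining formula is q → □◇q (the B axiom).
Suppose q→□◇q is valid. Take Rxy and set V(q)={x}. Then q at x, so □◇q at x, so ◇q at y, so some z with Ryz has q; z=x, i.e. Ryx.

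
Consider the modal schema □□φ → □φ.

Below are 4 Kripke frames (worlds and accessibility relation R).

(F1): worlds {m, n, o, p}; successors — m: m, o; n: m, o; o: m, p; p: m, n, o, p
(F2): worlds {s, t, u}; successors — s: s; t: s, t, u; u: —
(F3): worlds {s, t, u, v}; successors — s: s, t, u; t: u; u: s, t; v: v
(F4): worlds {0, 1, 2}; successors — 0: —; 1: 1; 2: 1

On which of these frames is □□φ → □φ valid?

(F1), (F2), (F4)

Frame correspondent (Sahlqvist): ∀x ∀y (Rxy → ∃z (Rxz ∧ Rzy)) — i.e. density.
(F1): holds.
(F2): holds.
(F3): fails — Rtu but no z with Rtz and Rzu.
(F4): holds.
Valid on: (F1), (F2), (F4).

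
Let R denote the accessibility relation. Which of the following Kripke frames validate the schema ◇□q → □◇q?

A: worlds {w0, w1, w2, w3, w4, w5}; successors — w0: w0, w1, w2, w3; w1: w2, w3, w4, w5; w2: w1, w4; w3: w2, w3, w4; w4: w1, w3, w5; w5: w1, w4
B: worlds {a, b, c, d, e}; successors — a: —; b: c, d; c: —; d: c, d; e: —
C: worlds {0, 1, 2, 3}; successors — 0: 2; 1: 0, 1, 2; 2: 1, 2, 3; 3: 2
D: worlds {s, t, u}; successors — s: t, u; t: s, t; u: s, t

A, C, D

Frame correspondent (Sahlqvist): ∀x ∀y ∀z (Rxy ∧ Rxz → ∃w (Ryw ∧ Rzw)) — i.e. convergence.
A: satisfies the condition.
B: fails — Rbc and Rbc but c and c have no common successor.
C: satisfies the condition.
D: satisfies the condition.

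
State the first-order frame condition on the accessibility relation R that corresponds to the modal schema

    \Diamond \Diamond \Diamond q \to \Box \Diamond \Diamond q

\forall x \forall y \forall z ((x R^3 y \wedge xRz) \to \exists w (y = w \wedge z R^2 w))

This is a Sahlqvist (Geach-type) schema ◇^3□^0q → □^1◇^2q.
First-order correspondent: \forall x \forall y \forall z ((x R^3 y \wedge xRz) \to \exists w (y = w \wedge z R^2 w)).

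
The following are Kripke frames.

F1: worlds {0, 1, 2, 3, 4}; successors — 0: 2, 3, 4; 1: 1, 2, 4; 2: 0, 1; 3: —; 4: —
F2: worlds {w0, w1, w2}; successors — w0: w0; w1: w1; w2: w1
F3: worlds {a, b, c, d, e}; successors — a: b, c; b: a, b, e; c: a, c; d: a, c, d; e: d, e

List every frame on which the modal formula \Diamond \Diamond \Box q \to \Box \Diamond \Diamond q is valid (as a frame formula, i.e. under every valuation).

F2

This is the axiom for a generalized confluence (Geach) condition; its first-order frame correspondent is \forall x \forall y \forall z ((x R^2 y \wedge xRz) \to \exists w (yRw \wedge z R^2 w)).
F1: fails — 0R²0, 0R3 but no w with 0Rw and 3R²w.
F2: ✓.
F3: fails — aR²e, aRc but no w with eRw and cR²w.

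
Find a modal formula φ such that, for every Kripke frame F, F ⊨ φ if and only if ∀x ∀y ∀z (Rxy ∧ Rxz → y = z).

◇r → □r

A defining formula is ◇r → □r (the CD axiom).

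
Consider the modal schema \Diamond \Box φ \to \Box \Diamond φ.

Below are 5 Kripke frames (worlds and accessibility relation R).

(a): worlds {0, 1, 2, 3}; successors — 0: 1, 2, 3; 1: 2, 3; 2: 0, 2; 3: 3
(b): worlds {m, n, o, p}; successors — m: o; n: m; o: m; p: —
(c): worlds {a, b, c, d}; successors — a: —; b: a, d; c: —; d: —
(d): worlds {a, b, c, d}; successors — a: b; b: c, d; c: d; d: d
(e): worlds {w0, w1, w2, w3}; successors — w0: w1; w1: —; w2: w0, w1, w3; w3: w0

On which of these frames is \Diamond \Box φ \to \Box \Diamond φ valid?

This is the axiom for convergence; its first-order frame correspondent is \forall x \forall y \forall z (Rxy \wedge Rxz \to \exists w (Ryw \wedge Rzw)).
(a): fails — R02 and R03 but 2 and 3 have no common successor.
(b): holds.
(c): fails — Rba and Rba but a and a have no common successor.
(d): holds.
(e): fails — Rw0w1 and Rw0w1 but w1 and w1 have no common successor.
Valid on: (b), (d).

(b), (d)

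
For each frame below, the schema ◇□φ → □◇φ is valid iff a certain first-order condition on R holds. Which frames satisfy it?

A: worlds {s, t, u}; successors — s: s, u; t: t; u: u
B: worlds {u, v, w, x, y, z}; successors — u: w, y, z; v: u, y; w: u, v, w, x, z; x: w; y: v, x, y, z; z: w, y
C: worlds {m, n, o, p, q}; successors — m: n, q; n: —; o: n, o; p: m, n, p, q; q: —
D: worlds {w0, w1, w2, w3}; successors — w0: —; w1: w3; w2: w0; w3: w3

Frame correspondent (Sahlqvist): ∀x ∀y ∀z (Rxy ∧ Rxz → ∃w (Ryw ∧ Rzw)) — i.e. convergence.
A: holds.
B: fails — Rwx and Rwv but x and v have no common successor.
C: fails — Rmq and Rmq but q and q have no common successor.
D: fails — Rw2w0 and Rw2w0 but w0 and w0 have no common successor.
Valid on: A.

A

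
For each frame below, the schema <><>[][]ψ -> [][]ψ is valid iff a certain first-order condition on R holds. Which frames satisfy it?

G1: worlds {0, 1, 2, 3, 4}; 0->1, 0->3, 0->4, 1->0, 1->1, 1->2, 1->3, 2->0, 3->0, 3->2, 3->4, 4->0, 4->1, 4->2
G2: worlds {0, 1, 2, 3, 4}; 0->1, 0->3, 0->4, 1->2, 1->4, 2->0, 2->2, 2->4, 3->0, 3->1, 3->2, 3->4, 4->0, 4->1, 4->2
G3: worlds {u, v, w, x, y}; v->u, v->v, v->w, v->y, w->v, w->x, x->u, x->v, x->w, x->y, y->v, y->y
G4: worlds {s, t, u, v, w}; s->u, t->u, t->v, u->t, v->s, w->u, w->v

Frame correspondent (Sahlqvist): forall x forall y forall z ((x R^2 y & x R^2 z) -> exists w (y R^2 w & z = w)) — i.e. a generalized confluence (Geach) condition.
G1: fails — 0R²2, 0R²0 but no w with 2R²w and 0=w.
G2: fails — 2R²0, 2R²3 but no w with 0R²w and 3=w.
G3: fails — vR²u, vR²u but no t with uR²t and u=t.
G4: fails — tR²s, tR²s but no w* with sR²w* and s=w*.

none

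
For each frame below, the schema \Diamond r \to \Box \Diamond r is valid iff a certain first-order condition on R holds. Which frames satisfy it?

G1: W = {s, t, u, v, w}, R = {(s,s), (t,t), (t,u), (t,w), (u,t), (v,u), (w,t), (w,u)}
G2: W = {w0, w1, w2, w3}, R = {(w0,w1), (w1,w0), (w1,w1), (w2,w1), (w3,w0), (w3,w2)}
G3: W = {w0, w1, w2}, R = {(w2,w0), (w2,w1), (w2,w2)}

Frame correspondent (Sahlqvist): \forall x \forall y \forall z (Rxy \wedge Rxz \to Ryz) — i.e. the Euclidean property.
G1: fails — Rtw and Rtw but not Rww.
G2: fails — Rw1w0 and Rw1w0 but not Rw0w0.
G3: fails — Rw2w0 and Rw2w2 but not Rw0w2.

none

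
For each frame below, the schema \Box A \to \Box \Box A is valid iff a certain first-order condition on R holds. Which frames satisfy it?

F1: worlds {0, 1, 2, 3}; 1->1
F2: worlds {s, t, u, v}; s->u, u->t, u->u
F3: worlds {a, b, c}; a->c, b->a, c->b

Frame correspondent (Sahlqvist): \forall x \forall y \forall z (Rxy \wedge Ryz \to Rxz) — i.e. transitivity.
F1: satisfies the condition.
F2: fails — Rsu and Rut but not Rst.
F3: fails — Rac and Rcb but not Rab.

F1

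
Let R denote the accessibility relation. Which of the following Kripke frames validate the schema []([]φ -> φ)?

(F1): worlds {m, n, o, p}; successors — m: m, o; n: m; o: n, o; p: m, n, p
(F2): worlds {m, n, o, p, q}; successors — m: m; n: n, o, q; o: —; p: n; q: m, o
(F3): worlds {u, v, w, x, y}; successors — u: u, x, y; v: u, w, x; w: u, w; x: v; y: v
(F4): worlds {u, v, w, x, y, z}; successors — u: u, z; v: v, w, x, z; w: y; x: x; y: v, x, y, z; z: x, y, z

The schema corresponds to shift-reflexivity: forall x forall y (Rxy -> Ryy).
(F1): fails — Ron but not Rnn.
(F2): fails — Rno but not Roo.
(F3): fails — Rvx but not Rxx.
(F4): fails — Rvw but not Rww.
Valid on no frame.

none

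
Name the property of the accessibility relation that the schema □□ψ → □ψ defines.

density

Suppose □□ψ→□ψ is valid. Take Rxy and set V(ψ)={w : xR²w}. Then □□ψ at x, so □ψ at x, so ψ at y, i.e. ∃z(Rxz∧Rzy).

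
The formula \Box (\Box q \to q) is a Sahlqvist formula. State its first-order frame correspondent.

shift-reflexivity

Suppose □(□q→q) is valid. Take Rxy and set V(q)={w : Ryw}. Then at y, □q holds; since □(□q→q) at x, □q→q at y, so q at y, i.e. Ryy.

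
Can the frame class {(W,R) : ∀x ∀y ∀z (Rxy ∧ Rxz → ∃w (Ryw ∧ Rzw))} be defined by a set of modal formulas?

Definable; ◇□p → □◇p defines it

This is a Sahlqvist condition; the .2 axiom ◇□p → □◇p defines it.
Suppose ◇□p→□◇p is valid. Take Rxy, Rxz and set V(p)={w : Ryw}. Then □p at y so ◇□p at x, so □◇p at x, so ◇p at z, giving w with Rzw and Ryw.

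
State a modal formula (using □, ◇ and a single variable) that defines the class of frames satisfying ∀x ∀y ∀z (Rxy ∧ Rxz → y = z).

◇q → □q

The condition is partial functionality. The CD schema ◇q → □q defines it.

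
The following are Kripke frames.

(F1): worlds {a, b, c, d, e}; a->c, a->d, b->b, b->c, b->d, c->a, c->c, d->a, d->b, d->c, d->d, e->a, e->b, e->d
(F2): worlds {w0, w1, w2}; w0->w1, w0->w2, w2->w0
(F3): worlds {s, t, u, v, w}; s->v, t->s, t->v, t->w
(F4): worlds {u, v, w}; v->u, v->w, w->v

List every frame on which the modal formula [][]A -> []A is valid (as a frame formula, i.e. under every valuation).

This is the axiom for density; its first-order frame correspondent is forall x forall y (Rxy -> exists z (Rxz & Rzy)).
(F1): holds.
(F2): fails — Rw0w1 but no z with Rw0z and Rzw1.
(F3): fails — Rsv but no z with Rsz and Rzv.
(F4): fails — Rvu but no z with Rvz and Rzu.

(F1)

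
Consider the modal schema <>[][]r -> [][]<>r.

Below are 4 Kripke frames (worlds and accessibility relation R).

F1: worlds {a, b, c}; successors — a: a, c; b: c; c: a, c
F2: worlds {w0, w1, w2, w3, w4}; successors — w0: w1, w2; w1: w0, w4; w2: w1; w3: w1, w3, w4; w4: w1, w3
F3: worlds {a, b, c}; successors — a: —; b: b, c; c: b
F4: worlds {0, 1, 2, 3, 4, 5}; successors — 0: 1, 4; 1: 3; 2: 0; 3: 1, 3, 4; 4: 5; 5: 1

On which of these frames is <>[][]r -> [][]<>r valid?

F1, F3

Frame correspondent (Sahlqvist): forall x forall y forall z ((xRy & x R^2 z) -> exists w (y R^2 w & zRw)) — i.e. a generalized confluence (Geach) condition.
F1: ✓.
F2: fails — w0Rw1, w0R²w1 but no w with w1R²w and w1Rw.
F3: ✓.
F4: fails — 3R1, 3R²4 but no w with 1R²w and 4Rw.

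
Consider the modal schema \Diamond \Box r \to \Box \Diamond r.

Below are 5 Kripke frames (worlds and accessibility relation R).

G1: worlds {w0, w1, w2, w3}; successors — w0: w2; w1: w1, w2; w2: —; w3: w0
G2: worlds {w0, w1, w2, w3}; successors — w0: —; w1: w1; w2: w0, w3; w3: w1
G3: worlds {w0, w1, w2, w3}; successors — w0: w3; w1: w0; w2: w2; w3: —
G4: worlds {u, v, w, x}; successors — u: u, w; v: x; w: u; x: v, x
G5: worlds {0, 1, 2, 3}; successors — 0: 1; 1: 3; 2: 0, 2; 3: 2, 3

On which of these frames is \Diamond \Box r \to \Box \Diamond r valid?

G4

Frame correspondent (Sahlqvist): \forall x \forall y \forall z (Rxy \wedge Rxz \to \exists w (Ryw \wedge Rzw)) — i.e. convergence.
G1: fails — Rw0w2 and Rw0w2 but w2 and w2 have no common successor.
G2: fails — Rw2w0 and Rw2w0 but w0 and w0 have no common successor.
G3: fails — Rw0w3 and Rw0w3 but w3 and w3 have no common successor.
G4: satisfies the condition.
G5: fails — R20 and R22 but 0 and 2 have no common successor.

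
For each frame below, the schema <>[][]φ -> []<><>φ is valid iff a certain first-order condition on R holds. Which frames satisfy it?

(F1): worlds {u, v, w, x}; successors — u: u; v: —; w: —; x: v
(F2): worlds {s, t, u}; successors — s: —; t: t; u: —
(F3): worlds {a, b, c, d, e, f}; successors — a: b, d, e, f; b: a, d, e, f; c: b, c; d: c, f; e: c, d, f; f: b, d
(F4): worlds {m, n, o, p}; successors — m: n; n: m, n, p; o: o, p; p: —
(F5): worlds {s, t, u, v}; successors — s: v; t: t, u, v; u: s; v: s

Frame correspondent (Sahlqvist): forall x forall y forall z ((xRy & xRz) -> exists w (y R^2 w & z R^2 w)) — i.e. a generalized confluence (Geach) condition.
(F1): fails — xRv, xRv but no t with vR²t and vR²t.
(F2): holds.
(F3): holds.
(F4): fails — nRm, nRp but no w with mR²w and pR²w.
(F5): holds.

(F2), (F3), (F5)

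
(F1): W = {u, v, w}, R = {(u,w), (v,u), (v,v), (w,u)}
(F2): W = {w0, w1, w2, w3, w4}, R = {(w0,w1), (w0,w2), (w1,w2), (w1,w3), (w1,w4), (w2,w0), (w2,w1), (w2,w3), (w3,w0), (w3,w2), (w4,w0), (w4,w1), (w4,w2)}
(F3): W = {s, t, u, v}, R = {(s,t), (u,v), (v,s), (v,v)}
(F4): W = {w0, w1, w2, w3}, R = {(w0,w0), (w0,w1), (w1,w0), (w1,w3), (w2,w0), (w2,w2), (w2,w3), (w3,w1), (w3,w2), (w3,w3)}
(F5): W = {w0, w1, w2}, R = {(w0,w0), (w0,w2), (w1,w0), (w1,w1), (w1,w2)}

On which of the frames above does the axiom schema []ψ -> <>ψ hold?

Frame correspondent (Sahlqvist): forall x exists y Rxy — i.e. seriality.
(F1): ✓.
(F2): ✓.
(F3): fails — world t has no successor.
(F4): ✓.
(F5): fails — world w2 has no successor.

(F1), (F2), (F4)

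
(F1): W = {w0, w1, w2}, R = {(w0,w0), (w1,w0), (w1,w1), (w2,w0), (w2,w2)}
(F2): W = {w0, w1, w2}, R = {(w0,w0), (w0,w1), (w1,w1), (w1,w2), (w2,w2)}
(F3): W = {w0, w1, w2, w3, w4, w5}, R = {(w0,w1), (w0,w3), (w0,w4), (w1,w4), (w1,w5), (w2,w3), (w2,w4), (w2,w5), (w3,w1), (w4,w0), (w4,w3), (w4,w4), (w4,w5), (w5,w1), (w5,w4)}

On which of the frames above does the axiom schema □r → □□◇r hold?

(F1)

The schema corresponds to a generalized confluence (Geach) condition: ∀x ∀z (xR²z → ∃w (xRw ∧ zRw)).
(F1): satisfies the condition.
(F2): fails — w0R²w2 but no w with w0Rw and w2Rw.
(F3): fails — w1R²w3 but no w with w1Rw and w3Rw.
Valid on: (F1).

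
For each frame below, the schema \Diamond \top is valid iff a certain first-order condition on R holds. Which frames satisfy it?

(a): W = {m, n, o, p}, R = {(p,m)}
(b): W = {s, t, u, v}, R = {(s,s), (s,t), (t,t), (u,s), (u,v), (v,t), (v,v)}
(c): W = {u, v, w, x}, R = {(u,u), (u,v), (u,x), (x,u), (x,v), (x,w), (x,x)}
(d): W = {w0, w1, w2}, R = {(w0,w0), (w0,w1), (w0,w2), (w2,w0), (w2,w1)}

(b)

Frame correspondent (Sahlqvist): \forall x \exists y Rxy — i.e. seriality.
(a): fails — world m has no successor.
(b): satisfies the condition.
(c): fails — world v has no successor.
(d): fails — world w1 has no successor.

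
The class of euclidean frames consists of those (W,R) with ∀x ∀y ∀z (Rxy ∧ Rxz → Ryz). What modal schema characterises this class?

◇ψ → □◇ψ

A defining formula is ◇ψ → □◇ψ (the 5 axiom).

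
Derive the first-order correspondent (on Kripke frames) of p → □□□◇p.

∀x ∀z (xR³z → ∃w (x = w ∧ zRw))

This is a Sahlqvist (Geach-type) schema ◇^0□^0p → □^3◇^1p.
Minimal-valuation argument: fix x; take any y with xR^0y and any z with xR^3z. Set V(p) to the set of worlds R-reachable from y in exactly 0 steps. Then □^0p holds at y, so the antecedent holds at x; validity forces ◇^1p at z, giving a w with zR^1w and yR^0w.
First-order correspondent: ∀x ∀z (xR³z → ∃w (x = w ∧ zRw)).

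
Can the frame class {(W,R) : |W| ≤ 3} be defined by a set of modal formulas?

Not definable by any modal formula

If a class were modally definable it would be closed under disjoint unions (Goldblatt–Thomason).
Any modal formula valid on each of 4 disjoint one-world frames is valid on their disjoint union (validity is preserved under disjoint unions). Each one-world frame has |W|=1≤3, but the union has |W|=4.
So the class is not modally definable.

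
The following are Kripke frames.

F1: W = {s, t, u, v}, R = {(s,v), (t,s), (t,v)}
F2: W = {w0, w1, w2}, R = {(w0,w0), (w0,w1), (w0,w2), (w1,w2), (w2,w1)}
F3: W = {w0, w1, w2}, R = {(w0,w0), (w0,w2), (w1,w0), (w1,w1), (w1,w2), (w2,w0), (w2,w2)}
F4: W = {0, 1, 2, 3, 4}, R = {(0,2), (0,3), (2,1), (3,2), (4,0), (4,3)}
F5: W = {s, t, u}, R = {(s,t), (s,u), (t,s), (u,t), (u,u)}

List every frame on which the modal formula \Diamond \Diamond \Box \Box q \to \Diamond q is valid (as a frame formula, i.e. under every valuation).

F3

This is the axiom for a generalized confluence (Geach) condition; its first-order frame correspondent is \forall x \forall y (x R^2 y \to \exists w (y R^2 w \wedge xRw)).
F1: fails — tR²v but no w with vR²w and tRw.
F2: fails — w1R²w1 but no w with w1R²w and w1Rw.
F3: condition met.
F4: fails — 0R²1 but no w with 1R²w and 0Rw.
F5: fails — tR²t but no w with tR²w and tRw.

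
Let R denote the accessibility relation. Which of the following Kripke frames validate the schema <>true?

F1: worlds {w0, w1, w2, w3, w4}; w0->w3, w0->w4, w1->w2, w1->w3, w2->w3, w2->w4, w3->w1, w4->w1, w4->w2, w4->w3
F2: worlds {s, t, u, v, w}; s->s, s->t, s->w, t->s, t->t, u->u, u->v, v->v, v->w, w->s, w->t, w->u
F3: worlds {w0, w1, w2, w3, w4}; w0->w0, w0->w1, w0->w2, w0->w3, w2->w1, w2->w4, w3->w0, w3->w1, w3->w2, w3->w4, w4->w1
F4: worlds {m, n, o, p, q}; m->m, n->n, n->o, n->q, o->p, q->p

F1, F2

Frame correspondent (Sahlqvist): forall x exists y Rxy — i.e. seriality.
F1: satisfies the condition.
F2: satisfies the condition.
F3: fails — world w1 has no successor.
F4: fails — world p has no successor.
Valid on: F1, F2.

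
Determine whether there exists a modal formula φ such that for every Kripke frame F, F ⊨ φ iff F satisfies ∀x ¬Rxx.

Not modally definable

Modal frame validity is preserved under surjective bounded morphisms.
The 2-cycle (worlds 0,1 with 0→1→0) is irreflexive, and the map sending every world to a single reflexive point • is a surjective bounded morphism (forth: every edge maps to (•,•); back: every world has a successor). So any modal formula valid on the 2-cycle is also valid on the reflexive point, which is not irreflexive.
Hence irreflexivity is not modally definable.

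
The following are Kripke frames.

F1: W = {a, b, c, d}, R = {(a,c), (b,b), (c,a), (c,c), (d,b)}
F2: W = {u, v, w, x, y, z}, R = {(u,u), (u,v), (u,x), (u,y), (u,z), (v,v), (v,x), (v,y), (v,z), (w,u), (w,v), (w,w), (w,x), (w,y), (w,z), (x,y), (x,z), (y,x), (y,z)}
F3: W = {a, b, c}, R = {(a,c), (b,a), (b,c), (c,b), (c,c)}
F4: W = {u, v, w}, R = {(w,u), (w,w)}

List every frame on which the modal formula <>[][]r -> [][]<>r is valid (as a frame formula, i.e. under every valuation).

F1, F3

Frame correspondent (Sahlqvist): forall x forall y forall z ((xRy & x R^2 z) -> exists w (y R^2 w & zRw)) — i.e. a generalized confluence (Geach) condition.
F1: ✓.
F2: fails — uRu, uR²z but no t with uR²t and zRt.
F3: ✓.
F4: fails — wRu, wR²u but no t with uR²t and uRt.
Valid on: F1, F3.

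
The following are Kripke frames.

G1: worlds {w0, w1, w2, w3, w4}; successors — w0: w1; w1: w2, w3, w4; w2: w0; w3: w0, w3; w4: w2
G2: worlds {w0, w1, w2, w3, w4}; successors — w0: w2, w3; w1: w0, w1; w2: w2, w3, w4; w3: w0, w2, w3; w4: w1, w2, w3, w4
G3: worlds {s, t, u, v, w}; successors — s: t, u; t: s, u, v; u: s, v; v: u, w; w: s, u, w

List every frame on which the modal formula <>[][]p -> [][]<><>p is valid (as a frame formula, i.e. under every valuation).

The schema corresponds to a generalized confluence (Geach) condition: forall x forall y forall z ((xRy & x R^2 z) -> exists w (y R^2 w & z R^2 w)).
G1: fails — w0Rw1, w0R²w2 but no w with w1R²w and w2R²w.
G2: satisfies the condition.
G3: satisfies the condition.
Valid on: G2, G3.

G2, G3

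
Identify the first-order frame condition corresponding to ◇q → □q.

partial functionality: ∀x ∀y ∀z (Rxy ∧ Rxz → y = z)

Suppose ◇q→□q is valid. Take Rxy, Rxz and set V(q)={y}. Then ◇q at x, so □q at x, so q at z, i.e. z=y.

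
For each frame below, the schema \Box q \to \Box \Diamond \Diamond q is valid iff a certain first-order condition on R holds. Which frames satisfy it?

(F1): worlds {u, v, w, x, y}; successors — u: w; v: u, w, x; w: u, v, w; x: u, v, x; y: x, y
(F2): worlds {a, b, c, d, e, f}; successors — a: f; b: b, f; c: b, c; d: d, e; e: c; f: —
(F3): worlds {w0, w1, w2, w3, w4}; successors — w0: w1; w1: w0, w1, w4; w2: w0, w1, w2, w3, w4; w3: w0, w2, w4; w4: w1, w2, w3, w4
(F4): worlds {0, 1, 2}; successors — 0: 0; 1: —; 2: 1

This is the axiom for a generalized confluence (Geach) condition; its first-order frame correspondent is \forall x \forall z (xRz \to \exists w (xRw \wedge z R^2 w)).
(F1): satisfies the condition.
(F2): fails — aRf but no w with aRw and fR²w.
(F3): satisfies the condition.
(F4): fails — 2R1 but no w with 2Rw and 1R²w.

(F1), (F3)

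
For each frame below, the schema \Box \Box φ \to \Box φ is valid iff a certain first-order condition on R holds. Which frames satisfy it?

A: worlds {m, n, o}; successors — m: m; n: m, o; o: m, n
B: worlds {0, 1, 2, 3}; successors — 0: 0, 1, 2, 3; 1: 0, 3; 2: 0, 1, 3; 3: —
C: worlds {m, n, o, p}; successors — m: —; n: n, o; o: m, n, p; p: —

B

The schema corresponds to density: \forall x \forall y (Rxy \to \exists z (Rxz \wedge Rzy)).
A: fails — Ron but no z with Roz and Rzn.
B: holds.
C: fails — Rom but no z with Roz and Rzm.
Valid on: B.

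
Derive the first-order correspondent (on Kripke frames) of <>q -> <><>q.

This is a Sahlqvist (Geach-type) schema ◇^1□^0q → □^0◇^2q.
Minimal-valuation argument: fix x; take any y with xR^1y and any z with xR^0z. Set V(q) to the set of worlds R-reachable from y in exactly 0 steps. Then □^0q holds at y, so the antecedent holds at x; validity forces ◇^2q at z, giving a w with zR^2w and yR^0w.
First-order correspondent: forall x forall y (xRy -> exists w (y = w & x R^2 w)).

forall x forall y (xRy -> exists w (y = w & x R^2 w))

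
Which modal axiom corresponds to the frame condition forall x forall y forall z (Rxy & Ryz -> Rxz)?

This is transitivity; the standard corresponding axiom is 4: □r → □□r.

□r → □□r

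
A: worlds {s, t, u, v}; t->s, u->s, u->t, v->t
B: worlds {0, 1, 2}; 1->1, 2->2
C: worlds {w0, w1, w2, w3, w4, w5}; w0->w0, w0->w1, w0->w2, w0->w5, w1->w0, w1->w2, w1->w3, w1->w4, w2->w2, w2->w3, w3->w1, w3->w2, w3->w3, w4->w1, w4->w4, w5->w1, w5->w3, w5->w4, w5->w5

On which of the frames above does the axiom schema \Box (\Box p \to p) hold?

B

This is the axiom for shift-reflexivity; its first-order frame correspondent is \forall x \forall y (Rxy \to Ryy).
A: fails — Rus but not Rss.
B: satisfies the condition.
C: fails — Rw3w1 but not Rw1w1.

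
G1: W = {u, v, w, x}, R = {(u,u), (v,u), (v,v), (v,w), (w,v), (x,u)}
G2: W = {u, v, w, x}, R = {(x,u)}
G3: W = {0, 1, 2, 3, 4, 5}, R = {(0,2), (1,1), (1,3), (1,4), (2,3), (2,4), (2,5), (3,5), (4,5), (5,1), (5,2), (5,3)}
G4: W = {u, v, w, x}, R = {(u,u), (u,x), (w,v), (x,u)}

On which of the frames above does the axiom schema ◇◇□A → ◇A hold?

This is the axiom for a generalized confluence (Geach) condition; its first-order frame correspondent is ∀x ∀y (xR²y → ∃w (yRw ∧ xRw)).
G1: fails — wR²u but no t with uRt and wRt.
G2: satisfies the condition.
G3: fails — 0R²3 but no w with 3Rw and 0Rw.
G4: satisfies the condition.
Valid on: G2, G4.

G2, G4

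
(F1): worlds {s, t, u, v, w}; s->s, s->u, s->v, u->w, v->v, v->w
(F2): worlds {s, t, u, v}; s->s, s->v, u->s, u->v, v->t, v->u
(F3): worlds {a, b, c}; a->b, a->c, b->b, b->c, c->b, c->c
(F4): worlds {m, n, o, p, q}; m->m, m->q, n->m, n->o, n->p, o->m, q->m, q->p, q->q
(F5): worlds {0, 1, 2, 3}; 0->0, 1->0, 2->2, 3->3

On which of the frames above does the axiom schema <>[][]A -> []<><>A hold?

(F3), (F5)

This is the axiom for a generalized confluence (Geach) condition; its first-order frame correspondent is forall x forall y forall z ((xRy & xRz) -> exists w (y R^2 w & z R^2 w)).
(F1): fails — sRs, sRu but no w* with sR²w* and uR²w*.
(F2): fails — vRt, vRt but no w with tR²w and tR²w.
(F3): condition met.
(F4): fails — nRm, nRp but no w with mR²w and pR²w.
(F5): condition met.
Valid on: (F3), (F5).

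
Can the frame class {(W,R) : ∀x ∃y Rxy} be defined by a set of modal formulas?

The condition is seriality. A defining modal formula is □q → ◇q.
Suppose □q→◇q is valid. At any x set V(q)=W. Then □q at x, so ◇q at x, so x has a successor.

Definable; □q → ◇q defines it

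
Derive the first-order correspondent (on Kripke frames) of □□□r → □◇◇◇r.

This is a Sahlqvist (Geach-type) schema ◇^0□^3r → □^1◇^3r.
Minimal-valuation argument: fix x; take any y with xR^0y and any z with xR^1z. Set V(r) to the set of worlds R-reachable from y in exactly 3 steps. Then □^3r holds at y, so the antecedent holds at x; validity forces ◇^3r at z, giving a w with zR^3w and yR^3w.
First-order correspondent: ∀x ∀z (xRz → ∃w (xR³w ∧ zR³w)).

∀x ∀z (xRz → ∃w (xR³w ∧ zR³w))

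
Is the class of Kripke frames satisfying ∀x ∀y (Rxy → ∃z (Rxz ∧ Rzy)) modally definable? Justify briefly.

Yes, by □□r → □r

The condition is density. A defining modal formula is □□r → □r.
Suppose □□r→□r is valid. Take Rxy and set V(r)={w : xR²w}. Then □□r at x, so □r at x, so r at y, i.e. ∃z(Rxz∧Rzy).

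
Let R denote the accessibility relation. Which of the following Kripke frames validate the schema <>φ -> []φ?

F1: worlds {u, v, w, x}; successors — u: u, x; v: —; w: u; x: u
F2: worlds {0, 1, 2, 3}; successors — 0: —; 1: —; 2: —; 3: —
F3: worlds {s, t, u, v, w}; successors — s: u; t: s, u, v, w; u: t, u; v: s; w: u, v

This is the axiom for partial functionality; its first-order frame correspondent is forall x forall y forall z (Rxy & Rxz -> y = z).
F1: fails — u sees both u and x.
F2: holds.
F3: fails — t sees both s and u.

F2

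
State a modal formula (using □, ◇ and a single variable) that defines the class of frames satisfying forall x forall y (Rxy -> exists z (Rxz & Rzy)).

□□ψ → □ψ

This is density; the standard corresponding axiom is C4: □□ψ → □ψ.
Suppose □□ψ→□ψ is valid. Take Rxy and set V(ψ)={w : xR²w}. Then □□ψ at x, so □ψ at x, so ψ at y, i.e. ∃z(Rxz∧Rzy).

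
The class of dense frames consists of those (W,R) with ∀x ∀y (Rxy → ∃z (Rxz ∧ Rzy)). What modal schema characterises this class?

□□ψ → □ψ

The condition is density. The C4 schema □□ψ → □ψ defines it.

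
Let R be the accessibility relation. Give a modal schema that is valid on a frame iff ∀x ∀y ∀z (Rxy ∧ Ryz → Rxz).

The condition is transitivity. The 4 schema □ψ → □□ψ defines it.

□ψ → □□ψ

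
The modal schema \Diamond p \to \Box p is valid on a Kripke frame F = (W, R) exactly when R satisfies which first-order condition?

Partial functionality

Suppose ◇p→□p is valid. Take Rxy, Rxz and set V(p)={y}. Then ◇p at x, so □p at x, so p at z, i.e. z=y.
Conversely, any frame satisfying \forall x \forall y \forall z (Rxy \wedge Rxz \to y = z) validates the schema.
Frame condition: \forall x \forall y \forall z (Rxy \wedge Rxz \to y = z).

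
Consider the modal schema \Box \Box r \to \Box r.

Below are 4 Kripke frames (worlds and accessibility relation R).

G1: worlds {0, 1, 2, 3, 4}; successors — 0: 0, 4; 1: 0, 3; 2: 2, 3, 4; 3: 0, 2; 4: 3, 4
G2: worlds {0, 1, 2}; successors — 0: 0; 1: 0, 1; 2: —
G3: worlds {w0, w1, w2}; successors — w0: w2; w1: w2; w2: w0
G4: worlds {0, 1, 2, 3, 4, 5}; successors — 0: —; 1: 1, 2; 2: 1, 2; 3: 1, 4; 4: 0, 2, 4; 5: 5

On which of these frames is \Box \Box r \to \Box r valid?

G2, G4

This is the axiom for density; its first-order frame correspondent is \forall x \forall y (Rxy \to \exists z (Rxz \wedge Rzy)).
G1: fails — R13 but no z with R1z and Rz3.
G2: condition met.
G3: fails — Rw1w2 but no z with Rw1z and Rzw2.
G4: condition met.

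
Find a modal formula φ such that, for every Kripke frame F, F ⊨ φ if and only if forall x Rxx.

A defining formula is □r → r (the T axiom).
Suppose □r→r is valid. At any x set V(r)={w : Rxw}. Then □r holds at x, so r holds at x, i.e. Rxx.

□r → r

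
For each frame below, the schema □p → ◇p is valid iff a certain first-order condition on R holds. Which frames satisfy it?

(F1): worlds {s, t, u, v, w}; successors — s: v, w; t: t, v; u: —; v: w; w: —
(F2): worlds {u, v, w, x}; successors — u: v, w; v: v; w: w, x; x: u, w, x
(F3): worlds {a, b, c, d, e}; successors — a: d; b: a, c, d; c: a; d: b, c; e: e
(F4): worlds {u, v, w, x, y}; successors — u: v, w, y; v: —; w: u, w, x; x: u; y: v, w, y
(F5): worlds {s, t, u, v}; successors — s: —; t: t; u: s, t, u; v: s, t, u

This is the axiom for seriality; its first-order frame correspondent is ∀x ∃y Rxy.
(F1): fails — world u has no successor.
(F2): ✓.
(F3): ✓.
(F4): fails — world v has no successor.
(F5): fails — world s has no successor.
Valid on: (F2), (F3).

(F2), (F3)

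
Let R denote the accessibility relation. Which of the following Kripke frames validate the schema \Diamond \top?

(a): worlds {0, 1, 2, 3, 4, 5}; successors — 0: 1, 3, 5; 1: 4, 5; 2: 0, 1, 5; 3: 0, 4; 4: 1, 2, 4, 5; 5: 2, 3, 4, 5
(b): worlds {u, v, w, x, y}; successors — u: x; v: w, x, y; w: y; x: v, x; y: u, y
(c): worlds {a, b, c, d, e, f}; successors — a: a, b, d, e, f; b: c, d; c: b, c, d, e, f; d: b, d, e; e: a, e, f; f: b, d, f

This is the axiom for seriality; its first-order frame correspondent is \forall x \exists y Rxy.
(a): satisfies the condition.
(b): satisfies the condition.
(c): satisfies the condition.

(a), (b), (c)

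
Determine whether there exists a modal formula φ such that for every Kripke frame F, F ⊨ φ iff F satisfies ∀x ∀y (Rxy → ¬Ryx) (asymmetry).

Not modally definable

If a class were modally definable it would be closed under surjective bounded morphisms (Goldblatt–Thomason).
The 4-cycle (worlds s,t,u,v with s→t→u→v→s) is asymmetric. Mapping every world to a single reflexive point • is a surjective bounded morphism, and the reflexive point is not asymmetric (R•• but asymmetry requires ¬R••).
So no modal formula (or set of formulas) defines exactly the asymmetric frames.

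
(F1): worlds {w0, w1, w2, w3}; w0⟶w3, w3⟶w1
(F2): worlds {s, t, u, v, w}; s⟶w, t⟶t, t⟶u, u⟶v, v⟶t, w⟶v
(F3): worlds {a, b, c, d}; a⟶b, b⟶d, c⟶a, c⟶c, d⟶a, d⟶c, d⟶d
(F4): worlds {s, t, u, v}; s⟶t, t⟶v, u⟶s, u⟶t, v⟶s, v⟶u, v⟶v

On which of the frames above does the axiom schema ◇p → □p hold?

Frame correspondent (Sahlqvist): ∀x ∀y ∀z (Rxy ∧ Rxz → y = z) — i.e. partial functionality.
(F1): condition met.
(F2): fails — t sees both t and u.
(F3): fails — c sees both a and c.
(F4): fails — u sees both s and t.
Valid on: (F1).

(F1)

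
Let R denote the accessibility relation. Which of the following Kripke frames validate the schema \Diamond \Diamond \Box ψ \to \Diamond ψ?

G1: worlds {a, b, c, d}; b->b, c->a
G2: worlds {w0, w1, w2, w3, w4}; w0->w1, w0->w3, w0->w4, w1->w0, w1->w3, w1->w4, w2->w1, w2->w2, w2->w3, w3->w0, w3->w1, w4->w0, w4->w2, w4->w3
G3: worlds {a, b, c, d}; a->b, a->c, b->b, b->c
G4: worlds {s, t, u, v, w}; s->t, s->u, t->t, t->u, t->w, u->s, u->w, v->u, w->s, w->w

G1, G2

The schema corresponds to a generalized confluence (Geach) condition: \forall x \forall y (x R^2 y \to \exists w (yRw \wedge xRw)).
G1: condition met.
G2: condition met.
G3: fails — aR²c but no w with cRw and aRw.
G4: fails — sR²u but no w* with uRw* and sRw*.
Valid on: G1, G2.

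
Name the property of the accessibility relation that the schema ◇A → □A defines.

Suppose ◇A→□A is valid. Take Rxy, Rxz and set V(A)={y}. Then ◇A at x, so □A at x, so A at z, i.e. z=y.
Conversely, any frame satisfying ∀x ∀y ∀z (Rxy ∧ Rxz → y = z) validates the schema.
Frame condition: ∀x ∀y ∀z (Rxy ∧ Rxz → y = z).

partial functionality: ∀x ∀y ∀z (Rxy ∧ Rxz → y = z)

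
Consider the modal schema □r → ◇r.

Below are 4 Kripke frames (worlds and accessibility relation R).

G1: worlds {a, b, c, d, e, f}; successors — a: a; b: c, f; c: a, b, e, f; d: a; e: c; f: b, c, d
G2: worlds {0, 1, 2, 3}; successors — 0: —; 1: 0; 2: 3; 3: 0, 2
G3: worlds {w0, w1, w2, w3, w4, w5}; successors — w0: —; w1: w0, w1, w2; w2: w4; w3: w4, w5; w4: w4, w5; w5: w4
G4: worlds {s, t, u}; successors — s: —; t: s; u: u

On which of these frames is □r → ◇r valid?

The schema corresponds to seriality: ∀x ∃y Rxy.
G1: condition met.
G2: fails — world 0 has no successor.
G3: fails — world w0 has no successor.
G4: fails — world s has no successor.
Valid on: G1.

G1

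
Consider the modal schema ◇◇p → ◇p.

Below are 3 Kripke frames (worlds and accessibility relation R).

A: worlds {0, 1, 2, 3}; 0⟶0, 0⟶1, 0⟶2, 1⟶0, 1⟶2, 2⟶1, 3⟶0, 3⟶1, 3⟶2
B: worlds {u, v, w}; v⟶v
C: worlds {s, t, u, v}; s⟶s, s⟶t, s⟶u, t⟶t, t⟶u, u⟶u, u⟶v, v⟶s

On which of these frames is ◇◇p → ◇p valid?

B

This is the axiom for a generalized confluence (Geach) condition; its first-order frame correspondent is ∀x ∀y (xR²y → ∃w (y = w ∧ xRw)).
A: fails — 1R²1 but no w with 1=w and 1Rw.
B: holds.
C: fails — sR²v but no w with v=w and sRw.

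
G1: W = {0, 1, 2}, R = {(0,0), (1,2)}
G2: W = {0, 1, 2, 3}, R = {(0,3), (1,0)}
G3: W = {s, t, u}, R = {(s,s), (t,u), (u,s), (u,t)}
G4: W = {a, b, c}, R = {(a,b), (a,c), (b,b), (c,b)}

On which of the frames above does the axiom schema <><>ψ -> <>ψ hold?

The schema corresponds to a generalized confluence (Geach) condition: forall x forall y (x R^2 y -> exists w (y = w & xRw)).
G1: satisfies the condition.
G2: fails — 1R²3 but no w with 3=w and 1Rw.
G3: fails — tR²s but no w with s=w and tRw.
G4: satisfies the condition.
Valid on: G1, G4.

G1, G4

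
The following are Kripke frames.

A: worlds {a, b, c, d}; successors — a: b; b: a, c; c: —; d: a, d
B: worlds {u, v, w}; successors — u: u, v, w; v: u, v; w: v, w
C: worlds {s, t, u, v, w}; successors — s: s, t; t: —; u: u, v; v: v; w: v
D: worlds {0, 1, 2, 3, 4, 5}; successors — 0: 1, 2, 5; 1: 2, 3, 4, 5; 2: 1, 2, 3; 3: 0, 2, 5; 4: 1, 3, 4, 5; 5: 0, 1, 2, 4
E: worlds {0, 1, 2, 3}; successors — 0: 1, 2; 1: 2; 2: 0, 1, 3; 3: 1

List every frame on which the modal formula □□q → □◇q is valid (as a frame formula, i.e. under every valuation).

Frame correspondent (Sahlqvist): ∀x ∀z (xRz → ∃w (xR²w ∧ zRw)) — i.e. a generalized confluence (Geach) condition.
A: fails — bRc but no w with bR²w and cRw.
B: holds.
C: fails — sRt but no w* with sR²w* and tRw*.
D: holds.
E: holds.
Valid on: B, D, E.

B, D, E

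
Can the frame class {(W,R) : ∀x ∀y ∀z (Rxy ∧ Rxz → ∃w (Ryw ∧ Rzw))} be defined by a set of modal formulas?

Yes: it is convergence, defined by the .2 schema ◇□r → □◇r.
Suppose ◇□r→□◇r is valid. Take Rxy, Rxz and set V(r)={w : Ryw}. Then □r at y so ◇□r at x, so □◇r at x, so ◇r at z, giving w with Rzw and Ryw.

Yes — defined by ◇□r → □◇r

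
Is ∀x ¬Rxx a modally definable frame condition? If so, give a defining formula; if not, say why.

No

Modal frame validity is preserved under surjective bounded morphisms.
The 2-cycle (worlds a,b with a→b→a) is irreflexive, and the map sending every world to a single reflexive point • is a surjective bounded morphism (forth: every edge maps to (•,•); back: every world has a successor). So any modal formula valid on the 2-cycle is also valid on the reflexive point, which is not irreflexive.
Hence irreflexivity is not modally definable.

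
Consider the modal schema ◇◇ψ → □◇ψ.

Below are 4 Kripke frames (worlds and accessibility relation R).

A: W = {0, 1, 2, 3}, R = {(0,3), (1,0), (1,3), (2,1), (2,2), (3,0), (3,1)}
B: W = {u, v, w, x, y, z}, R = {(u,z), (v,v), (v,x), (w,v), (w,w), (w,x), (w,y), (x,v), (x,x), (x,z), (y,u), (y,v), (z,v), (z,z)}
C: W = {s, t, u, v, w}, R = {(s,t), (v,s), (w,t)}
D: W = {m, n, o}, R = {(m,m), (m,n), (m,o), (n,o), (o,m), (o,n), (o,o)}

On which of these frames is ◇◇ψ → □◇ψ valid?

C

Frame correspondent (Sahlqvist): ∀x ∀y ∀z ((xR²y ∧ xRz) → ∃w (y = w ∧ zRw)) — i.e. a generalized confluence (Geach) condition.
A: fails — 1R²0, 1R0 but no w with 0=w and 0Rw.
B: fails — vR²z, vRv but no t with z=t and vRt.
C: ✓.
D: fails — mR²m, mRn but no w with m=w and nRw.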